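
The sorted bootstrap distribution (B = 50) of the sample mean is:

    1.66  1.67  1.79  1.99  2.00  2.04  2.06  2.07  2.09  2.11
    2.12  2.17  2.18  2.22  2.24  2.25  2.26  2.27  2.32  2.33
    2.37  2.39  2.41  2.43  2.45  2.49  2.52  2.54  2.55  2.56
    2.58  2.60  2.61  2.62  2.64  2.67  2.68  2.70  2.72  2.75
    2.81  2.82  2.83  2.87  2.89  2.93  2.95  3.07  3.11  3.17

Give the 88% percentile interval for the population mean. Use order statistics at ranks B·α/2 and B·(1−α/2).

α = 0.12; lower rank = 50 × 0.060 = 3; upper rank = 50 × 0.940 = 47.
The 3rd smallest replicate is 1.79; the 47th is 2.95.

(1.79, 2.95)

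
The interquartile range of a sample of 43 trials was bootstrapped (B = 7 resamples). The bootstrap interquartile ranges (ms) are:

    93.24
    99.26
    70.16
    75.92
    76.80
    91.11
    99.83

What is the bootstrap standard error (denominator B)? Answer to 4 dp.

Bootstrap SE is the standard deviation of the 7 replicate interquartile ranges.
Mean of replicates: (93.24 + 99.26 + 70.16 + 75.92 + 76.80 + 91.11 + 99.83) / 7 = 606.32000 / 7 = 86.61714
Sum of squared deviations: (+6.62286)² + (+12.64286)² + (−16.45714)² + (−10.69714)² + (−9.81714)² + (+4.49286)² + (+13.21286)² = 880.11214
Variance = 880.11214 / 7 = 125.73031
SE* = √125.73031

SE* = 11.2130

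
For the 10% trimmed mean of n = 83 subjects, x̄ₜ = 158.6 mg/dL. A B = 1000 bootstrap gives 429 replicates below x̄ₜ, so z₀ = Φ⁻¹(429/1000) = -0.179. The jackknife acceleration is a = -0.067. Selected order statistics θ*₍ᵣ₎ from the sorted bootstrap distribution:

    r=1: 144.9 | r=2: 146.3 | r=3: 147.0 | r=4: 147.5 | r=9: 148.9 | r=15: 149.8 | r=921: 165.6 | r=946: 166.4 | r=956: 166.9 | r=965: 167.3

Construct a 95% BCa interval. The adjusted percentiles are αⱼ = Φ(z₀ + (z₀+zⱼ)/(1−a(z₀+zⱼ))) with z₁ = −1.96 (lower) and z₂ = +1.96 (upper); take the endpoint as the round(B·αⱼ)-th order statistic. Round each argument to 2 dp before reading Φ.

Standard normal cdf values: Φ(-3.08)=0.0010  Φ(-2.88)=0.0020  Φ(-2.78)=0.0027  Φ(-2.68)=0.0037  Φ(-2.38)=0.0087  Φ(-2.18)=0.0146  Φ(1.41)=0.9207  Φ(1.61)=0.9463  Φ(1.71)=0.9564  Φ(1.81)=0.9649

(147.5, 165.6)

Lower: z₀ + z₁ = -0.179 + (-1.960) = -2.139; 1 − a(z₀+z₁) = 1 − (-0.067)(-2.139) = 0.8567; argument = -0.179 + (-2.139)/0.8567 = -2.6758 → -2.68.
α₁ = Φ(-2.68) = 0.0037; rank = round(1000 × 0.0037) = 4; θ*₍4₎ = 147.5.
Upper: z₀ + z₂ = 1.781; 1 − a(z₀+z₂) = 1.1193; argument = 1.4121 → 1.41; α₂ = 0.9207; rank = 921; θ*₍921₎ = 165.6.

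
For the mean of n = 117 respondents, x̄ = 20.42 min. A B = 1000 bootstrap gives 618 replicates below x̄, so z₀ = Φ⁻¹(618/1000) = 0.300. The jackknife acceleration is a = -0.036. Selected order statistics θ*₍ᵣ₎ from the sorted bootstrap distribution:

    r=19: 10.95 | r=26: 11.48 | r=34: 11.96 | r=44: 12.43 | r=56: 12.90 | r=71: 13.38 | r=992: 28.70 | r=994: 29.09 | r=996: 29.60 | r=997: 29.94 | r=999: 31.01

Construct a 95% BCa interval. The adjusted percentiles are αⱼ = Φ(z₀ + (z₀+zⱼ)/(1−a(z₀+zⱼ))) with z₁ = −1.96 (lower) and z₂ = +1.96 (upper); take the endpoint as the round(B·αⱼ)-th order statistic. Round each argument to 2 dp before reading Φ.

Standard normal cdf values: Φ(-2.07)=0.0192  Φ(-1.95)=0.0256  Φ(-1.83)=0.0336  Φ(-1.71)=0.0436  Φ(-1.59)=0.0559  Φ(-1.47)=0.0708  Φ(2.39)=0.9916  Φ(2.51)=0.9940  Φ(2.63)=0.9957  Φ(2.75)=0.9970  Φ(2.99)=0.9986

(13.38, 28.70)

Lower: z₀ + z₁ = 0.300 + (-1.960) = -1.660; 1 − a(z₀+z₁) = 1 − (-0.036)(-1.660) = 0.9402; argument = 0.300 + (-1.660)/0.9402 = -1.4655 → -1.47.
α₁ = Φ(-1.47) = 0.0708; rank = round(1000 × 0.0708) = 71; θ*₍71₎ = 13.38.
Upper: z₀ + z₂ = 2.260; 1 − a(z₀+z₂) = 1.0814; argument = 2.3900 → 2.39; α₂ = 0.9916; rank = 992; θ*₍992₎ = 28.70.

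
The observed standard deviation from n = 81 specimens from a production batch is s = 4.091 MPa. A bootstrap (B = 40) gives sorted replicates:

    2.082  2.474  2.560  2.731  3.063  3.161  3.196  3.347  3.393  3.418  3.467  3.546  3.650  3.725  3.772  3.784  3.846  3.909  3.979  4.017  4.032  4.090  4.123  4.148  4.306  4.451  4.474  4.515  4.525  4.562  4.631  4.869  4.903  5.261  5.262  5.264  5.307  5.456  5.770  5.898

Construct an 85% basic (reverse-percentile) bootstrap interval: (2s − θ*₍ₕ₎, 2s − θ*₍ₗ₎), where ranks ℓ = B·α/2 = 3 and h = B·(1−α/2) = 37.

Percentile endpoints at ranks 3 and 37: θ*₍3₎ = 2.560, θ*₍37₎ = 5.307.
Basic interval reflects these around s:
  lower = 2 × 4.091 − 5.307 = 2.875
  upper = 2 × 4.091 − 2.560 = 5.622

(2.875, 5.622)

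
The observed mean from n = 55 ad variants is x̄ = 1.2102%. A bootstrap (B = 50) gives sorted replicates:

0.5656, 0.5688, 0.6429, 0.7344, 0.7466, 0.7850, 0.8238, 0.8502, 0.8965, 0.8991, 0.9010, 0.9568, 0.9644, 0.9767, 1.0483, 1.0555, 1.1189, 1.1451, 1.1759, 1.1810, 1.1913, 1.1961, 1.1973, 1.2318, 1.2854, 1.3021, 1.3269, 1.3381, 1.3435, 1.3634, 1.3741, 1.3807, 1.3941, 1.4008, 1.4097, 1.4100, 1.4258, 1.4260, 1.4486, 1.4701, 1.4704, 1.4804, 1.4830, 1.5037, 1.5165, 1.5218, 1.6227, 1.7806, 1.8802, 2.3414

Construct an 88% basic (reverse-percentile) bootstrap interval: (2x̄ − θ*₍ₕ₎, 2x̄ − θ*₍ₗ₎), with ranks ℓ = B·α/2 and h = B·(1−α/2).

(0.7977, 1.7775)

Percentile endpoints at ranks 3 and 47: θ*₍3₎ = 0.6429, θ*₍47₎ = 1.6227.
Basic interval reflects these around x̄:
  lower = 2 × 1.2102 − 1.6227 = 0.7977
  upper = 2 × 1.2102 − 0.6429 = 1.7775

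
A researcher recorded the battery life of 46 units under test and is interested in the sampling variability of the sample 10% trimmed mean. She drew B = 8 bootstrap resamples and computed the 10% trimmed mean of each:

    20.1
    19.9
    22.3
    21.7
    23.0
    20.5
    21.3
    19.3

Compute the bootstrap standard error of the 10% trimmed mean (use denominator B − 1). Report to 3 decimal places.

Bootstrap SE is the standard deviation of the 8 replicate 10% trimmed means.
Mean of replicates: (20.1 + 19.9 + 22.3 + 21.7 + 23.0 + 20.5 + 21.3 + 19.3) / 8 = 168.1000 / 8 = 21.0125
Sum of squared deviations: (−0.9125)² + (−1.1125)² + (+1.2875)² + (+0.6875)² + (+1.9875)² + (−0.5125)² + (+0.2875)² + (−1.7125)² = 11.4287
Variance = 11.4287 / 7 = 1.6327
SE* = √1.6327

SE* = 1.278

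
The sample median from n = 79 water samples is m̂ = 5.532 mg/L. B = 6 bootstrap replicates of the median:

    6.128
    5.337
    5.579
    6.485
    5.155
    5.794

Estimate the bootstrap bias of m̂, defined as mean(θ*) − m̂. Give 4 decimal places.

bias = +0.2143

mean(θ*) = (6.128 + 5.337 + 5.579 + 6.485 + 5.155 + 5.794) / 6 = 5.74633
bias = 5.74633 − 5.532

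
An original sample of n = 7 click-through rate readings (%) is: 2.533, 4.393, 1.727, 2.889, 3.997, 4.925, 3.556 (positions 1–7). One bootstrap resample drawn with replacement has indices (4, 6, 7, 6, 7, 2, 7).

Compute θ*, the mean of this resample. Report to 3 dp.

Resample values: 2.889, 4.925, 3.556, 4.925, 3.556, 4.393, 3.556.
Mean = (2.889 + 4.925 + 3.556 + 4.925 + 3.556 + 4.393 + 3.556) / 7 = 27.8000 / 7 = 3.971

θ* = 3.971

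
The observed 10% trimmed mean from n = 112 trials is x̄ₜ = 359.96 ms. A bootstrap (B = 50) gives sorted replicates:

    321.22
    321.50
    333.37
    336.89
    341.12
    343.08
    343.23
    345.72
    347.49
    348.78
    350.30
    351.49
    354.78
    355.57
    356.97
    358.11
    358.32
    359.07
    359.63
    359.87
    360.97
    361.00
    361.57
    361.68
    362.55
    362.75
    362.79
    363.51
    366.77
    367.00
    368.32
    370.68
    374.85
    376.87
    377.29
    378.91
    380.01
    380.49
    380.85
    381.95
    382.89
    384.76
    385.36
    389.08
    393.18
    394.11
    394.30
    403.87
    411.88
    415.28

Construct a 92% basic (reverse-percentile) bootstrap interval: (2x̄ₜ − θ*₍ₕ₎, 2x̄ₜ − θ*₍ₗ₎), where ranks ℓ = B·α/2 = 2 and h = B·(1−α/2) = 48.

Percentile endpoints at ranks 2 and 48: θ*₍2₎ = 321.50, θ*₍48₎ = 403.87.
Basic interval reflects these around x̄ₜ:
  lower = 2 × 359.96 − 403.87 = 316.05
  upper = 2 × 359.96 − 321.50 = 398.42

(316.05, 398.42)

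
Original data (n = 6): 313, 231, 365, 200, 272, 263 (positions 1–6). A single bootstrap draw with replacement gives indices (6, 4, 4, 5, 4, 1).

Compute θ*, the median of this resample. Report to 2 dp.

θ* = 231.50

Resample values: 263, 200, 200, 272, 200, 313.
Sorted: 200, 200, 200, 263, 272, 313
Median = average of the two middle values = 231.50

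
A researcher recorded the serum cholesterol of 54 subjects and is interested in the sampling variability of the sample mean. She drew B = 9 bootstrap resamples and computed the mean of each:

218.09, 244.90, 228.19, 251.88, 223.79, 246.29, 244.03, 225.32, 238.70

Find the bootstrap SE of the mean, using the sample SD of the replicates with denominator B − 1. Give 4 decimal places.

SE* = 12.0056

Bootstrap SE is the standard deviation of the 9 replicate means.
Mean of replicates: (218.09 + 244.90 + 228.19 + 251.88 + 223.79 + 246.29 + 244.03 + 225.32 + 238.70) / 9 = 2121.19000 / 9 = 235.68778
Sum of squared deviations: (−17.59778)² + (+9.21222)² + (−7.49778)² + (+16.19222)² + (−11.89778)² + (+10.60222)² + (+8.34222)² + (−10.36778)² + (+3.01222)² = 1153.07276
Variance = 1153.07276 / 8 = 144.13409
SE* = √144.13409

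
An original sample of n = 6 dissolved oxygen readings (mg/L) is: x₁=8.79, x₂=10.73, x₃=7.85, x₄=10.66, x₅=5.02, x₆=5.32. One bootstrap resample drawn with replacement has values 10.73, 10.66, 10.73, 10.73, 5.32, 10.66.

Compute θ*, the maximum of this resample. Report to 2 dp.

Maximum = 10.73

θ* = 10.73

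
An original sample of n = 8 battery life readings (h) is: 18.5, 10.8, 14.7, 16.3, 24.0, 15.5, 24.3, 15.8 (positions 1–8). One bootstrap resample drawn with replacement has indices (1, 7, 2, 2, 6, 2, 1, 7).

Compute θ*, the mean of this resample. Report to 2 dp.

Resample values: 18.5, 24.3, 10.8, 10.8, 15.5, 10.8, 18.5, 24.3.
Mean = (18.5 + 24.3 + 10.8 + 10.8 + 15.5 + 10.8 + 18.5 + 24.3) / 8 = 133.50 / 8 = 16.69

θ* = 16.69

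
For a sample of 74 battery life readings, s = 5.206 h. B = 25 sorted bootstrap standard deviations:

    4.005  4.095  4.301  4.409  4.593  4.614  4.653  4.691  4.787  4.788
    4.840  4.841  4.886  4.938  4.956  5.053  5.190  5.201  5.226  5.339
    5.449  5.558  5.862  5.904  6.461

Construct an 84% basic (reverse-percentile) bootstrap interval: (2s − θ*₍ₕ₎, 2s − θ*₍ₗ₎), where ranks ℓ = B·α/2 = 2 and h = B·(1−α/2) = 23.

(4.550, 6.317)

Percentile endpoints at ranks 2 and 23: θ*₍2₎ = 4.095, θ*₍23₎ = 5.862.
Basic interval reflects these around s:
  lower = 2 × 5.206 − 5.862 = 4.550
  upper = 2 × 5.206 − 4.095 = 6.317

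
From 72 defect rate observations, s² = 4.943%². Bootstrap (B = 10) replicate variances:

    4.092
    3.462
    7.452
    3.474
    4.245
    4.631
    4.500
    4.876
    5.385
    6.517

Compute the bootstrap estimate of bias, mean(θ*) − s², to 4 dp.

bias = −0.0796

mean(θ*) = (4.092 + 3.462 + 7.452 + 3.474 + 4.245 + 4.631 + 4.500 + 4.876 + 5.385 + 6.517) / 10 = 4.86340
bias = 4.86340 − 4.943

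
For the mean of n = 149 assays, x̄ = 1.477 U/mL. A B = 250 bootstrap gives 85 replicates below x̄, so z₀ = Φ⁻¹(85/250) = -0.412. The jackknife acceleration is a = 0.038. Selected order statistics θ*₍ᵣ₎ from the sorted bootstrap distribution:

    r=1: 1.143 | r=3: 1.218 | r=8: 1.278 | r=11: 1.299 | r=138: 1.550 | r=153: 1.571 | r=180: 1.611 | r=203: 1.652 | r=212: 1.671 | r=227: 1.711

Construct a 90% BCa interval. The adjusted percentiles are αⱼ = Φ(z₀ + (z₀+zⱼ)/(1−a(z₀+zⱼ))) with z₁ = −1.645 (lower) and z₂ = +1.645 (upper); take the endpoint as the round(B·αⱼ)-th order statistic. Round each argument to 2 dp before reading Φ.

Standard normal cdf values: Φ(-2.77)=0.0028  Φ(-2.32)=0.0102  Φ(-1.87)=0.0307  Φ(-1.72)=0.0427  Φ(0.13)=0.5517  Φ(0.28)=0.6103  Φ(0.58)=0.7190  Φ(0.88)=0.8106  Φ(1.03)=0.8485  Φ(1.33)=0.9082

Lower: z₀ + z₁ = -0.412 + (-1.645) = -2.057; 1 − a(z₀+z₁) = 1 − (0.038)(-2.057) = 1.0782; argument = -0.412 + (-2.057)/1.0782 = -2.3199 → -2.32.
α₁ = Φ(-2.32) = 0.0102; rank = round(250 × 0.0102) = 3; θ*₍3₎ = 1.218.
Upper: z₀ + z₂ = 1.233; 1 − a(z₀+z₂) = 0.9531; argument = 0.8816 → 0.88; α₂ = 0.8106; rank = 203; θ*₍203₎ = 1.652.

(1.218, 1.652)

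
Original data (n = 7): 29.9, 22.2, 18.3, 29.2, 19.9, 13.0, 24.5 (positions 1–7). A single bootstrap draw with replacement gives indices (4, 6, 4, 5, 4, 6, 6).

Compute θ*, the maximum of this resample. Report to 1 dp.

θ* = 29.2

Resample values: 29.2, 13.0, 29.2, 19.9, 29.2, 13.0, 13.0.
Maximum = 29.2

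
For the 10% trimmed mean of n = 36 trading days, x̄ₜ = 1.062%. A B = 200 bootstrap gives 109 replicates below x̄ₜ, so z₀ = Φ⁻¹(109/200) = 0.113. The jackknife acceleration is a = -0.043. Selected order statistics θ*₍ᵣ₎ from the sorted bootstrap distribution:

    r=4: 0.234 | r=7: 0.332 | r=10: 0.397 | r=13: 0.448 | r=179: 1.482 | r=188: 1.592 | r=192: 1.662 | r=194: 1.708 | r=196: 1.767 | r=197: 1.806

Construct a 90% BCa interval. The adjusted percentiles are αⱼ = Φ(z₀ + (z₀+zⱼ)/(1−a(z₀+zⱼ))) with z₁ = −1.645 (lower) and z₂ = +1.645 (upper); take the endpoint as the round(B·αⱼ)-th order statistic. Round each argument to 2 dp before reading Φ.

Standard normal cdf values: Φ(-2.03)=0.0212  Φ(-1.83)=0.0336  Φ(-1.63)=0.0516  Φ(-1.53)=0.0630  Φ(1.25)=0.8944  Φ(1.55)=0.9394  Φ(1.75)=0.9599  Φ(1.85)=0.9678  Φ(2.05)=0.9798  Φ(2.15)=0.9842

(0.448, 1.662)

Lower: z₀ + z₁ = 0.113 + (-1.645) = -1.532; 1 − a(z₀+z₁) = 1 − (-0.043)(-1.532) = 0.9341; argument = 0.113 + (-1.532)/0.9341 = -1.5270 → -1.53.
α₁ = Φ(-1.53) = 0.0630; rank = round(200 × 0.0630) = 13; θ*₍13₎ = 0.448.
Upper: z₀ + z₂ = 1.758; 1 − a(z₀+z₂) = 1.0756; argument = 1.7474 → 1.75; α₂ = 0.9599; rank = 192; θ*₍192₎ = 1.662.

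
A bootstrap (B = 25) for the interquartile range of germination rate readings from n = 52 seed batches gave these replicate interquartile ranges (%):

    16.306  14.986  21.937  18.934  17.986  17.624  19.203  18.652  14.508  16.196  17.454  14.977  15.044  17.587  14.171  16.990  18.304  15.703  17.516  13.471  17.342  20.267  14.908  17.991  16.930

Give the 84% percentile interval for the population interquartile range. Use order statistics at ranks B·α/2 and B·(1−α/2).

Sorted replicates: 13.471, 14.171, 14.508, 14.908, 14.977, 14.986, 15.044, 15.703, 16.196, 16.306, 16.930, 16.990, 17.342, 17.454, 17.516, 17.587, 17.624, 17.986, 17.991, 18.304, 18.652, 18.934, 19.203, 20.267, 21.937
α = 0.16; lower rank = 25 × 0.080 = 2; upper rank = 25 × 0.920 = 23.
The 2nd smallest replicate is 14.171; the 23rd is 19.203.

(14.171, 19.203)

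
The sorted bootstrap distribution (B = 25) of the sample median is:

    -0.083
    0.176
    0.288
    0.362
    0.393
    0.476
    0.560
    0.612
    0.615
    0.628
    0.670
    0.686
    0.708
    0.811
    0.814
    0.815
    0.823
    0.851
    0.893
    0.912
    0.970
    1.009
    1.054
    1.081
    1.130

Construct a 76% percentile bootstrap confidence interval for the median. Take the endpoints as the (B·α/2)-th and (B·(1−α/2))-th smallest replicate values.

α = 0.24; lower rank = 25 × 0.120 = 3; upper rank = 25 × 0.880 = 22.
The 3rd smallest replicate is 0.288; the 22nd is 1.009.

(0.288, 1.009)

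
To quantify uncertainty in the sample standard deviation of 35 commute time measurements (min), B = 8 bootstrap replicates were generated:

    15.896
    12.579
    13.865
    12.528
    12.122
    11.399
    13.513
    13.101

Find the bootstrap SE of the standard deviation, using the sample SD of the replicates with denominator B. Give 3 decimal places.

SE* = 1.276

Bootstrap SE is the standard deviation of the 8 replicate standard deviations.
Mean of replicates: (15.896 + 12.579 + 13.865 + 12.528 + 12.122 + 11.399 + 13.513 + 13.101) / 8 = 105.0030 / 8 = 13.1254
Sum of squared deviations: (+2.7706)² + (−0.5464)² + (+0.7396)² + (−0.5974)² + (−1.0034)² + (−1.7264)² + (+0.3876)² + (−0.0244)² = 13.0168
Variance = 13.0168 / 8 = 1.6271
SE* = √1.6271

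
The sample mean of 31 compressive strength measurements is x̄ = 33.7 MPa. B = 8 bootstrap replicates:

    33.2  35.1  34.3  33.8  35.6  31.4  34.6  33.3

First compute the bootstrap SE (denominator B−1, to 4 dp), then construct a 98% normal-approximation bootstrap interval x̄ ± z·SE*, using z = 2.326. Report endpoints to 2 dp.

Mean of replicates = 33.9125; sum of squared deviations = 12.0888; SE* = √(12.0888/7) = 1.3141
Margin = 2.326 × 1.3141 = 3.057
Interval: 33.7 ± 3.057

(30.64, 36.76)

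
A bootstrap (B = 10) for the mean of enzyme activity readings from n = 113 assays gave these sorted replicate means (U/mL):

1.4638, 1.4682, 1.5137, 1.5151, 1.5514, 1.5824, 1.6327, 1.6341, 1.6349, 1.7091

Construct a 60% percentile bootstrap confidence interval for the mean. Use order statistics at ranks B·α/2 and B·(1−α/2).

α = 0.40; lower rank = 10 × 0.200 = 2; upper rank = 10 × 0.800 = 8.
The 2nd smallest replicate is 1.4682; the 8th is 1.6341.

(1.4682, 1.6341)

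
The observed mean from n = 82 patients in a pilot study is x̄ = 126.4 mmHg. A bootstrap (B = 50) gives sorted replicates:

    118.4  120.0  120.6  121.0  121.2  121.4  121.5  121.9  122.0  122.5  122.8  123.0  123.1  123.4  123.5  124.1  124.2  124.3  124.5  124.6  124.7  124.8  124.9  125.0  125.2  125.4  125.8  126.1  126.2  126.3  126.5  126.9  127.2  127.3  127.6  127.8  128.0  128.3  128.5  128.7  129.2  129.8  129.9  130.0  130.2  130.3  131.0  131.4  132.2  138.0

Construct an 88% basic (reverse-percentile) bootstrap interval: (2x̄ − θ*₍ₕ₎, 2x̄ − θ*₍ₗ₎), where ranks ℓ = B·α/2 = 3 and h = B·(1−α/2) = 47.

(121.8, 132.2)

Percentile endpoints at ranks 3 and 47: θ*₍3₎ = 120.6, θ*₍47₎ = 131.0.
Basic interval reflects these around x̄:
  lower = 2 × 126.4 − 131.0 = 121.8
  upper = 2 × 126.4 − 120.6 = 132.2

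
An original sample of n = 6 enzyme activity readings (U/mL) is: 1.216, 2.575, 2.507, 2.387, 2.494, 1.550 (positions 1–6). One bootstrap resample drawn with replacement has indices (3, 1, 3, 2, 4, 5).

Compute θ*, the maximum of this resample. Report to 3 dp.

Resample values: 2.507, 1.216, 2.507, 2.575, 2.387, 2.494.
Maximum = 2.575

θ* = 2.575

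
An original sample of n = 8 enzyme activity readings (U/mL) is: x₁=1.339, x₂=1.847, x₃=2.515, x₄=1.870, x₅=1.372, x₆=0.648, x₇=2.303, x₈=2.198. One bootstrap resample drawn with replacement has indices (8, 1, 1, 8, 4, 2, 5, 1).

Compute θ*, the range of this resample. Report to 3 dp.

θ* = 0.859

Resample values: 2.198, 1.339, 1.339, 2.198, 1.870, 1.847, 1.372, 1.339.
Range = 2.198 − 1.339 = 0.859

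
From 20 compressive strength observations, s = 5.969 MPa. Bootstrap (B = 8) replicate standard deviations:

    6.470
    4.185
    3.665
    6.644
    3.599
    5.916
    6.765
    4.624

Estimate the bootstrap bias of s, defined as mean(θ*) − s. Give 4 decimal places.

mean(θ*) = (6.470 + 4.185 + 3.665 + 6.644 + 3.599 + 5.916 + 6.765 + 4.624) / 8 = 5.23350
bias = 5.23350 − 5.969

bias = −0.7355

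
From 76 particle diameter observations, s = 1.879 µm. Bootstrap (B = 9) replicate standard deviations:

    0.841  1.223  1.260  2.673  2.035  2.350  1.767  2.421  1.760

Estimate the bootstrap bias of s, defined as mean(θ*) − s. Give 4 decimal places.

mean(θ*) = (0.841 + 1.223 + 1.260 + 2.673 + 2.035 + 2.350 + 1.767 + 2.421 + 1.760) / 9 = 1.81444
bias = 1.81444 − 1.879

bias = −0.0646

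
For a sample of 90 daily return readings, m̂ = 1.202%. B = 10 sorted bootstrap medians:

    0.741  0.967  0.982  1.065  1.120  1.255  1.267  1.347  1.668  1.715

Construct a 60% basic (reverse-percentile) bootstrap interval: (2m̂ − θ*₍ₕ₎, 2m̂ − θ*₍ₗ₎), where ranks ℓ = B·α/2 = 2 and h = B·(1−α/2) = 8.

(1.057, 1.437)

Percentile endpoints at ranks 2 and 8: θ*₍2₎ = 0.967, θ*₍8₎ = 1.347.
Basic interval reflects these around m̂:
  lower = 2 × 1.202 − 1.347 = 1.057
  upper = 2 × 1.202 − 0.967 = 1.437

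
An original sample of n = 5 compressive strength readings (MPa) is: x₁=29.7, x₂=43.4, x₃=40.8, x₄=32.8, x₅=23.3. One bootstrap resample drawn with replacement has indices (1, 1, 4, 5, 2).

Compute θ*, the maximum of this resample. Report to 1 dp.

θ* = 43.4

Resample values: 29.7, 29.7, 32.8, 23.3, 43.4.
Maximum = 43.4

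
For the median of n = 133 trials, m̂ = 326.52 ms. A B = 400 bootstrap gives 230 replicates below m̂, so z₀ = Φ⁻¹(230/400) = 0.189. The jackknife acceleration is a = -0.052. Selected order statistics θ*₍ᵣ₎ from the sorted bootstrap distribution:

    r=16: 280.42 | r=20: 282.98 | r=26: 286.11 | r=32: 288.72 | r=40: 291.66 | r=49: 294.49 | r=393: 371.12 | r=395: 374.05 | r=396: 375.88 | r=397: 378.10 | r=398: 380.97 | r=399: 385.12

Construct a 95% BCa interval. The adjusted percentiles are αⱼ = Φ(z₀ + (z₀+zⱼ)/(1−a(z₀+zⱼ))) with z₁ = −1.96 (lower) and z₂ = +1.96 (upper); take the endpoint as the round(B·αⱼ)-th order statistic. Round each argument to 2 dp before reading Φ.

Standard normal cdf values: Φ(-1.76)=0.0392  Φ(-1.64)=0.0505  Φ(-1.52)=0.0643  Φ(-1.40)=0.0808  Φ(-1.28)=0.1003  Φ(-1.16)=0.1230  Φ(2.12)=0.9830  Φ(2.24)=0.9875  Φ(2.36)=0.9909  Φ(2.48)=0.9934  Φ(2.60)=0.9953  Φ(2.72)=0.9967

(280.42, 371.12)

Lower: z₀ + z₁ = 0.189 + (-1.960) = -1.771; 1 − a(z₀+z₁) = 1 − (-0.052)(-1.771) = 0.9079; argument = 0.189 + (-1.771)/0.9079 = -1.7616 → -1.76.
α₁ = Φ(-1.76) = 0.0392; rank = round(400 × 0.0392) = 16; θ*₍16₎ = 280.42.
Upper: z₀ + z₂ = 2.149; 1 − a(z₀+z₂) = 1.1117; argument = 2.1220 → 2.12; α₂ = 0.9830; rank = 393; θ*₍393₎ = 371.12.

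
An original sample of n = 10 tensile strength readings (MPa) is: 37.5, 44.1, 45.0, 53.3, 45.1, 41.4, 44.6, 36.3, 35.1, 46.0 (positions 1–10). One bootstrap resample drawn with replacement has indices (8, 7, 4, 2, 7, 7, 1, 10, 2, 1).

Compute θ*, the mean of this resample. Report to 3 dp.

Resample values: 36.3, 44.6, 53.3, 44.1, 44.6, 44.6, 37.5, 46.0, 44.1, 37.5.
Mean = (36.3 + 44.6 + 53.3 + 44.1 + 44.6 + 44.6 + 37.5 + 46.0 + 44.1 + 37.5) / 10 = 432.60 / 10 = 43.260

θ* = 43.260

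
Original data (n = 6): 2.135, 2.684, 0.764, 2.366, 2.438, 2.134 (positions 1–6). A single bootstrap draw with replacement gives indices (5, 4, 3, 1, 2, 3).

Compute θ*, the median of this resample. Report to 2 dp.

θ* = 2.25

Resample values: 2.438, 2.366, 0.764, 2.135, 2.684, 0.764.
Sorted: 0.764, 0.764, 2.135, 2.366, 2.438, 2.684
Median = average of the two middle values = 2.25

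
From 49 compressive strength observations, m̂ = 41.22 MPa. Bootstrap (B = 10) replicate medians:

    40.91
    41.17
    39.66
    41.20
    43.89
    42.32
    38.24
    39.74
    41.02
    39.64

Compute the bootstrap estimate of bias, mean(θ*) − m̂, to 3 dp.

bias = −0.441

mean(θ*) = (40.91 + 41.17 + 39.66 + 41.20 + 43.89 + 42.32 + 38.24 + 39.74 + 41.02 + 39.64) / 10 = 40.7790
bias = 40.7790 − 41.22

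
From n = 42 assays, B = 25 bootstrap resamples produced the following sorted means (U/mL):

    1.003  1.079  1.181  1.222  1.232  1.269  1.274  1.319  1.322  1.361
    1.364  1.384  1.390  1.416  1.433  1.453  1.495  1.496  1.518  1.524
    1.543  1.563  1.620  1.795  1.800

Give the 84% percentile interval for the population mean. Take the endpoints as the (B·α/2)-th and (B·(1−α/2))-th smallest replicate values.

(1.079, 1.620)

α = 0.16; lower rank = 25 × 0.080 = 2; upper rank = 25 × 0.920 = 23.
The 2nd smallest replicate is 1.079; the 23rd is 1.620.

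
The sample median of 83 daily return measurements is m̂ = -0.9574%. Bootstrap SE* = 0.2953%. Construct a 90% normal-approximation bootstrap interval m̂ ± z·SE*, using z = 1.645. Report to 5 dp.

Margin = 1.645 × 0.2953 = 0.485768
Interval: -0.9574 ± 0.485768

(-1.44317, -0.47163)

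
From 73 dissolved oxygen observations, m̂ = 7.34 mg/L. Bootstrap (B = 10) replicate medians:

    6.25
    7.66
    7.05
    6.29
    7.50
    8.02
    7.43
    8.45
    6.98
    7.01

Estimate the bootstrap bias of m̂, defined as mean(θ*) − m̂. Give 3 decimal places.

mean(θ*) = (6.25 + 7.66 + 7.05 + 6.29 + 7.50 + 8.02 + 7.43 + 8.45 + 6.98 + 7.01) / 10 = 7.2640
bias = 7.2640 − 7.34

bias = −0.076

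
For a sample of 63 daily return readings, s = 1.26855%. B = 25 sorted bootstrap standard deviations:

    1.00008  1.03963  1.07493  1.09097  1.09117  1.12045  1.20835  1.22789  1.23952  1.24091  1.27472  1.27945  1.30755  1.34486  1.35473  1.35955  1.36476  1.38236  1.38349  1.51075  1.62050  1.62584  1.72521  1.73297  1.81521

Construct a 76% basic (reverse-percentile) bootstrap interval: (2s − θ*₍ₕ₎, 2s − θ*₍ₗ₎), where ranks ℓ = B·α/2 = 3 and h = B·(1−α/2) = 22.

Percentile endpoints at ranks 3 and 22: θ*₍3₎ = 1.07493, θ*₍22₎ = 1.62584.
Basic interval reflects these around s:
  lower = 2 × 1.26855 − 1.62584 = 0.91126
  upper = 2 × 1.26855 − 1.07493 = 1.46217

(0.91126, 1.46217)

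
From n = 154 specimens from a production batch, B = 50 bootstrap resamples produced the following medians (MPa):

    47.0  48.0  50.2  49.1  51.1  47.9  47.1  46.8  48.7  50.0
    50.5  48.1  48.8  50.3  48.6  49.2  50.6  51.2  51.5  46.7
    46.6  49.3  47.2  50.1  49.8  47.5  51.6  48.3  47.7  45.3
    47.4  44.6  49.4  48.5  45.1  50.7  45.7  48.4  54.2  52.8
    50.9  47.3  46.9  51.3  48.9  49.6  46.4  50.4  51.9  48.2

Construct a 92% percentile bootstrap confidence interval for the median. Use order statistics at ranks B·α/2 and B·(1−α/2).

Sorted replicates: 44.6, 45.1, 45.3, 45.7, 46.4, 46.6, 46.7, 46.8, 46.9, 47.0, 47.1, 47.2, 47.3, 47.4, 47.5, 47.7, 47.9, 48.0, 48.1, 48.2, 48.3, 48.4, 48.5, 48.6, 48.7, 48.8, 48.9, 49.1, 49.2, 49.3, 49.4, 49.6, 49.8, 50.0, 50.1, 50.2, 50.3, 50.4, 50.5, 50.6, 50.7, 50.9, 51.1, 51.2, 51.3, 51.5, 51.6, 51.9, 52.8, 54.2
α = 0.08; lower rank = 50 × 0.040 = 2; upper rank = 50 × 0.960 = 48.
The 2nd smallest replicate is 45.1; the 48th is 51.9.

(45.1, 51.9)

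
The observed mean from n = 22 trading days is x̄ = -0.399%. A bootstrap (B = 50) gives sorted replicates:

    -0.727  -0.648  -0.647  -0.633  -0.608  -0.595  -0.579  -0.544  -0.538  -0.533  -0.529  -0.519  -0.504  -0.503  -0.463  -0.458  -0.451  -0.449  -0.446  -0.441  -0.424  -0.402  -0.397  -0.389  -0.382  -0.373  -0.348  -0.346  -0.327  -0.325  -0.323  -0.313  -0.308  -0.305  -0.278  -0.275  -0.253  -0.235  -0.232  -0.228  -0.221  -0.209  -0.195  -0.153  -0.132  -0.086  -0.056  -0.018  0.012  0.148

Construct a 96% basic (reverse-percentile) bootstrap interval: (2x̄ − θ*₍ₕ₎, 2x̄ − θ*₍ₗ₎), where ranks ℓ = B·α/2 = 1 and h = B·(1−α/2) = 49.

Percentile endpoints at ranks 1 and 49: θ*₍1₎ = -0.727, θ*₍49₎ = 0.012.
Basic interval reflects these around x̄:
  lower = 2 × -0.399 − 0.012 = -0.810
  upper = 2 × -0.399 − -0.727 = -0.071

(-0.810, -0.071)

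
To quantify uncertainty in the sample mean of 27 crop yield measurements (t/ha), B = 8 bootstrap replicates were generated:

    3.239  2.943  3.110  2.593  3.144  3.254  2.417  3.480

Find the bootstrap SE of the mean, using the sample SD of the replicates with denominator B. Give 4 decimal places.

Bootstrap SE is the standard deviation of the 8 replicate means.
Mean of replicates: (3.239 + 2.943 + 3.110 + 2.593 + 3.144 + 3.254 + 2.417 + 3.480) / 8 = 24.18000 / 8 = 3.02250
Sum of squared deviations: (+0.21650)² + (−0.07950)² + (+0.08750)² + (−0.42950)² + (+0.12150)² + (+0.23150)² + (−0.60550)² + (+0.45750)² = 0.88961
Variance = 0.88961 / 8 = 0.11120
SE* = √0.11120

SE* = 0.3335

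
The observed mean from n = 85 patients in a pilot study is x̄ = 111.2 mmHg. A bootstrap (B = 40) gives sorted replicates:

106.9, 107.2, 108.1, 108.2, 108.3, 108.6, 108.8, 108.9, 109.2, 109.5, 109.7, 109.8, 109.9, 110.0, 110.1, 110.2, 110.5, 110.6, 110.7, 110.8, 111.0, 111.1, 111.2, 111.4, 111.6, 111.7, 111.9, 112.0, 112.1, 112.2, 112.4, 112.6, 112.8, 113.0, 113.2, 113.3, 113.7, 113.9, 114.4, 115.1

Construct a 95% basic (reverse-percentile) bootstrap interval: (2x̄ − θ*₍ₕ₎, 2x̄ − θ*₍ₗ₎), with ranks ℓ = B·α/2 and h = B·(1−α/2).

(108.0, 115.5)

Percentile endpoints at ranks 1 and 39: θ*₍1₎ = 106.9, θ*₍39₎ = 114.4.
Basic interval reflects these around x̄:
  lower = 2 × 111.2 − 114.4 = 108.0
  upper = 2 × 111.2 − 106.9 = 115.5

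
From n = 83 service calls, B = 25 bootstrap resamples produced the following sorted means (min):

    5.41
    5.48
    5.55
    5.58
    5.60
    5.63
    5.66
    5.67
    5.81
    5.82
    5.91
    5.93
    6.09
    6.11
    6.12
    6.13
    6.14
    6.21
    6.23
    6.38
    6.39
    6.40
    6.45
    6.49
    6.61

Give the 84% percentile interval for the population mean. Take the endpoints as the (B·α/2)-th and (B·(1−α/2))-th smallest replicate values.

(5.48, 6.45)

α = 0.16; lower rank = 25 × 0.080 = 2; upper rank = 25 × 0.920 = 23.
The 2nd smallest replicate is 5.48; the 23rd is 6.45.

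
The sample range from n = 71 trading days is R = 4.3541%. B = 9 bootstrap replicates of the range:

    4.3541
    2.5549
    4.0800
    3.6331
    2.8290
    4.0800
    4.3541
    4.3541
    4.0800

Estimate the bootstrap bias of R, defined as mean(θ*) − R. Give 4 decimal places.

mean(θ*) = (4.3541 + 2.5549 + 4.0800 + 3.6331 + 2.8290 + 4.0800 + 4.3541 + 4.3541 + 4.0800) / 9 = 3.81326
bias = 3.81326 − 4.3541

bias = −0.5408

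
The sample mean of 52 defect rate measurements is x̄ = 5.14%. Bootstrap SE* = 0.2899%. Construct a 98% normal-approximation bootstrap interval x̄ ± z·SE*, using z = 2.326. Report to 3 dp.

Margin = 2.326 × 0.2899 = 0.6743
Interval: 5.14 ± 0.6743

(4.466, 5.814)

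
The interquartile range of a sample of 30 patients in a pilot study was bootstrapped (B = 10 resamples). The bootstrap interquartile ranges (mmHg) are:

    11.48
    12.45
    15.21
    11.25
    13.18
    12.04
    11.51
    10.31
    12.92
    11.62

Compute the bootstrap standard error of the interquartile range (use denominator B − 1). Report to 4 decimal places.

Bootstrap SE is the standard deviation of the 10 replicate interquartile ranges.
Mean of replicates: (11.48 + 12.45 + 15.21 + 11.25 + 13.18 + 12.04 + 11.51 + 10.31 + 12.92 + 11.62) / 10 = 121.97000 / 10 = 12.19700
Sum of squared deviations: (−0.71700)² + (+0.25300)² + (+3.01300)² + (−0.94700)² + (+0.98300)² + (−0.15700)² + (−0.68700)² + (−1.88700)² + (+0.72300)² + (−0.57700)² = 16.43241
Variance = 16.43241 / 9 = 1.82582
SE* = √1.82582

SE* = 1.3512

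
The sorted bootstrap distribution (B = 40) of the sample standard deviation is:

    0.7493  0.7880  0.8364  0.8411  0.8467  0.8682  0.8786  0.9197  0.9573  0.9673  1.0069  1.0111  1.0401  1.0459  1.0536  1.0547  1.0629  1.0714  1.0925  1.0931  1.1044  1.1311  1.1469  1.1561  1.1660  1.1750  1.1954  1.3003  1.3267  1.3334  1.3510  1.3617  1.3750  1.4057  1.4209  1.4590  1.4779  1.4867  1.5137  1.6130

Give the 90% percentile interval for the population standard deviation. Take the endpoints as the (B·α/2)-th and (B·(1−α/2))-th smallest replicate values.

α = 0.10; lower rank = 40 × 0.050 = 2; upper rank = 40 × 0.950 = 38.
The 2nd smallest replicate is 0.7880; the 38th is 1.4867.

(0.7880, 1.4867)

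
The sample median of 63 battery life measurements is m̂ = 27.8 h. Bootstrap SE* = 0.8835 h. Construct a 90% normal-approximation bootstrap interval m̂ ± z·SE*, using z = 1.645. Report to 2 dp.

Margin = 1.645 × 0.8835 = 1.453
Interval: 27.8 ± 1.453

(26.35, 29.25)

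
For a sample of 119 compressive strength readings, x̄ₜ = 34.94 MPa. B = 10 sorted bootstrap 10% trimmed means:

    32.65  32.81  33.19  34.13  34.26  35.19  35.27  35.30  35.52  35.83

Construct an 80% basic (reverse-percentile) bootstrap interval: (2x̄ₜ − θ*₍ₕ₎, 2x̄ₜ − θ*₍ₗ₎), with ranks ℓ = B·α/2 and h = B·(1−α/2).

Percentile endpoints at ranks 1 and 9: θ*₍1₎ = 32.65, θ*₍9₎ = 35.52.
Basic interval reflects these around x̄ₜ:
  lower = 2 × 34.94 − 35.52 = 34.36
  upper = 2 × 34.94 − 32.65 = 37.23

(34.36, 37.23)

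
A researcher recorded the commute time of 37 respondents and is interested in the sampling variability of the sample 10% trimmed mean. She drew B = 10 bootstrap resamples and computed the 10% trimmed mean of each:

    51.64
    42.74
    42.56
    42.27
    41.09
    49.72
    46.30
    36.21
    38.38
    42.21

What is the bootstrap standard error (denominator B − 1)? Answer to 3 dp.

SE* = 4.740

Bootstrap SE is the standard deviation of the 10 replicate 10% trimmed means.
Mean of replicates: (51.64 + 42.74 + 42.56 + 42.27 + 41.09 + 49.72 + 46.30 + 36.21 + 38.38 + 42.21) / 10 = 433.1200 / 10 = 43.3120
Sum of squared deviations: (+8.3280)² + (−0.5720)² + (−0.7520)² + (−1.0420)² + (−2.2220)² + (+6.4080)² + (+2.9880)² + (−7.1020)² + (−4.9320)² + (−1.1020)² = 202.2394
Variance = 202.2394 / 9 = 22.4710
SE* = √22.4710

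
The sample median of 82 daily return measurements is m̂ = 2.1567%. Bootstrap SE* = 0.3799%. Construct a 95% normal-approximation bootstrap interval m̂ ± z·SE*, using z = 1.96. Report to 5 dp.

Margin = 1.96 × 0.3799 = 0.744604
Interval: 2.1567 ± 0.744604

(1.41210, 2.90130)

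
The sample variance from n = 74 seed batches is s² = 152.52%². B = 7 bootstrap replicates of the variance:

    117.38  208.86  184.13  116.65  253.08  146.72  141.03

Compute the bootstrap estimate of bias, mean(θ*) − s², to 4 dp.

mean(θ*) = (117.38 + 208.86 + 184.13 + 116.65 + 253.08 + 146.72 + 141.03) / 7 = 166.83571
bias = 166.83571 − 152.52

bias = +14.3157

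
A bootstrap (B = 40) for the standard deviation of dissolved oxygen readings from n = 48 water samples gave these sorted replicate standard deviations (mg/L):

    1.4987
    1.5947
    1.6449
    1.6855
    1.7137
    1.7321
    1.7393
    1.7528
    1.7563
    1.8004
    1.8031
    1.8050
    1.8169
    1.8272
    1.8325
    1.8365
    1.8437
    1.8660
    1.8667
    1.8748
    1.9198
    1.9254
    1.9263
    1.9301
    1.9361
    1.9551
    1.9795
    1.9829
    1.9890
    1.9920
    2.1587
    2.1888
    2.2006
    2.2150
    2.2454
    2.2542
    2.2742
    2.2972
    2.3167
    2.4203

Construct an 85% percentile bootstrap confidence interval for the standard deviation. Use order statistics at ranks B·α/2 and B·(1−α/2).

(1.6449, 2.2742)

α = 0.15; lower rank = 40 × 0.075 = 3; upper rank = 40 × 0.925 = 37.
The 3rd smallest replicate is 1.6449; the 37th is 2.2742.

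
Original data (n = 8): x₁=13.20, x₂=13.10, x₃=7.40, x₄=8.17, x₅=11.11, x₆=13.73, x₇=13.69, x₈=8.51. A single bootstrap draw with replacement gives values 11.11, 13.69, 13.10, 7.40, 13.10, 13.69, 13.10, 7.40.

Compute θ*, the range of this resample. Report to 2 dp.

θ* = 6.29

Range = 13.69 − 7.40 = 6.29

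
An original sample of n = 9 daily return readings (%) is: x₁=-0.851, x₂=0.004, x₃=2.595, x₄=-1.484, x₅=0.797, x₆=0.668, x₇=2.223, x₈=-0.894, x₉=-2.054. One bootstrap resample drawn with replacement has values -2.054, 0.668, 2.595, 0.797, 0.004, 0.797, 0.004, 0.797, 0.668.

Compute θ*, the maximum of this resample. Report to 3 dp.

Maximum = 2.595

θ* = 2.595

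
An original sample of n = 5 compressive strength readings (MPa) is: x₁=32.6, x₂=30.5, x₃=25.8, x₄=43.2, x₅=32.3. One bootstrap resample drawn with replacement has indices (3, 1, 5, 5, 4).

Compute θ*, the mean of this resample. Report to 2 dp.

Resample values: 25.8, 32.6, 32.3, 32.3, 43.2.
Mean = (25.8 + 32.6 + 32.3 + 32.3 + 43.2) / 5 = 166.20 / 5 = 33.24

θ* = 33.24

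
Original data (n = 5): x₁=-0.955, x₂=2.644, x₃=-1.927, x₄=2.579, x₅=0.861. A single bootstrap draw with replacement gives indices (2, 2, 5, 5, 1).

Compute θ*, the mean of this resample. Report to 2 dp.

Resample values: 2.644, 2.644, 0.861, 0.861, -0.955.
Mean = (2.644 + 2.644 + 0.861 + 0.861 + (-0.955)) / 5 = 6.0550 / 5 = 1.21

θ* = 1.21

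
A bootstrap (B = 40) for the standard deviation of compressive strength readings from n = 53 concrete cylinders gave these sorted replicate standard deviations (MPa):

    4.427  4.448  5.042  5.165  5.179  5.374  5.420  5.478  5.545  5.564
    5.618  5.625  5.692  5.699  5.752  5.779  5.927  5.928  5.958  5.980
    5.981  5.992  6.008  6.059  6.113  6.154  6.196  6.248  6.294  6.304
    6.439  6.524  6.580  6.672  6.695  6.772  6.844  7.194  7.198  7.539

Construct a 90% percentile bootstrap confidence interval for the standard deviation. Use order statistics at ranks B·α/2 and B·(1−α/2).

(4.448, 7.194)

α = 0.10; lower rank = 40 × 0.050 = 2; upper rank = 40 × 0.950 = 38.
The 2nd smallest replicate is 4.448; the 38th is 7.194.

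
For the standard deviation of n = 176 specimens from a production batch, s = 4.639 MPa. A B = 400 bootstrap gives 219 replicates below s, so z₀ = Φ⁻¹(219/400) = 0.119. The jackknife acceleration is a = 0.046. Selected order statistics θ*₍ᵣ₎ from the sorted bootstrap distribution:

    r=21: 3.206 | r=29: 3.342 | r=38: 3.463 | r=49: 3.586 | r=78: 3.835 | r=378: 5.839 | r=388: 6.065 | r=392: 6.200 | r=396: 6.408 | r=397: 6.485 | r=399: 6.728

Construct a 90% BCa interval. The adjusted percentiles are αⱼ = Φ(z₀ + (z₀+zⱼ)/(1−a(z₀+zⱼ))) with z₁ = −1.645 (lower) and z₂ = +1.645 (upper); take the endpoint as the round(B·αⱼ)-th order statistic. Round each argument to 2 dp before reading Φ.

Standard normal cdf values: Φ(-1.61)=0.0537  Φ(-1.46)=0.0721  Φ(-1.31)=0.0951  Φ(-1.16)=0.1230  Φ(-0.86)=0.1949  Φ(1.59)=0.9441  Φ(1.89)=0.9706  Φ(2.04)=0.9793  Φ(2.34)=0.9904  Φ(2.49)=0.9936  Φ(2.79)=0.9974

(3.463, 6.200)

Lower: z₀ + z₁ = 0.119 + (-1.645) = -1.526; 1 − a(z₀+z₁) = 1 − (0.046)(-1.526) = 1.0702; argument = 0.119 + (-1.526)/1.0702 = -1.3069 → -1.31.
α₁ = Φ(-1.31) = 0.0951; rank = round(400 × 0.0951) = 38; θ*₍38₎ = 3.463.
Upper: z₀ + z₂ = 1.764; 1 − a(z₀+z₂) = 0.9189; argument = 2.0388 → 2.04; α₂ = 0.9793; rank = 392; θ*₍392₎ = 6.200.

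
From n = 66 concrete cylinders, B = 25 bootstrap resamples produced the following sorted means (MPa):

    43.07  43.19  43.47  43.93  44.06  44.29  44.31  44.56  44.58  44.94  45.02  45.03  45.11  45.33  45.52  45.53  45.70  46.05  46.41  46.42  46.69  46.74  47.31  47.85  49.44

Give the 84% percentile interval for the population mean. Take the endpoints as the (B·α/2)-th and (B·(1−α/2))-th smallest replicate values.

α = 0.16; lower rank = 25 × 0.080 = 2; upper rank = 25 × 0.920 = 23.
The 2nd smallest replicate is 43.19; the 23rd is 47.31.

(43.19, 47.31)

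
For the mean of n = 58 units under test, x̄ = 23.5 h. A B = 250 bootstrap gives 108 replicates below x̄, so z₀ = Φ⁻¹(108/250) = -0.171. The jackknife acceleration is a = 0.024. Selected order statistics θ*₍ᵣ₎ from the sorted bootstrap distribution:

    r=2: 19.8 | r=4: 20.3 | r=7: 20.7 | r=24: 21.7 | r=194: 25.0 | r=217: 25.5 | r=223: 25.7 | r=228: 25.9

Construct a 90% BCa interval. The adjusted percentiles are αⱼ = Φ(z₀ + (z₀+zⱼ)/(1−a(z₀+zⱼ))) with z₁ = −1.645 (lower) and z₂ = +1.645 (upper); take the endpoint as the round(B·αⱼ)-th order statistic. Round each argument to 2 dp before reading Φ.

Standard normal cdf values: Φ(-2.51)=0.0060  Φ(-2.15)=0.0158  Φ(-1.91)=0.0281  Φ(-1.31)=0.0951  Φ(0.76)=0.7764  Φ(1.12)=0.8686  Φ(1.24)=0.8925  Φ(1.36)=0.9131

Lower: z₀ + z₁ = -0.171 + (-1.645) = -1.816; 1 − a(z₀+z₁) = 1 − (0.024)(-1.816) = 1.0436; argument = -0.171 + (-1.816)/1.0436 = -1.9112 → -1.91.
α₁ = Φ(-1.91) = 0.0281; rank = round(250 × 0.0281) = 7; θ*₍7₎ = 20.7.
Upper: z₀ + z₂ = 1.474; 1 − a(z₀+z₂) = 0.9646; argument = 1.3571 → 1.36; α₂ = 0.9131; rank = 228; θ*₍228₎ = 25.9.

(20.7, 25.9)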